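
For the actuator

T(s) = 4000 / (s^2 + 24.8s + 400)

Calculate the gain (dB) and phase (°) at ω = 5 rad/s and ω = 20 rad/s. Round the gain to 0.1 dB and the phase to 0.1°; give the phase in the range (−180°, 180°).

ω = 5: 20.1 dB, -18.3°; ω = 20: 18.1 dB, -90.0°

At s = jω = j5:
quadratic: (j5)² + 24.8·j5 + 400 = 375 + j124 → |·| ≈ 394.97, ∠ ≈ 18.30°
|T| = 4000 / 394.97 ≈ 10.127
Gain = 20 log₁₀(10.127) ≈ 20.11 dB
∠T = 0.00° − 18.30° = -18.30°

At s = jω = j20:
quadratic: (j20)² + 24.8·j20 + 400 = 0 + j496 → |·| ≈ 496, ∠ ≈ 90.00°
|T| = 4000 / 496 ≈ 8.0645
Gain = 20 log₁₀(8.0645) ≈ 18.13 dB
∠T = 0.00° − 90.00° = -90.00°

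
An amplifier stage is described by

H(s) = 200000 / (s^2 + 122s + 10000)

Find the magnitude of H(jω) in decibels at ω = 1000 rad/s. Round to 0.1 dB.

At s = jω = j1000:
quadratic: (j1000)² + 122·j1000 + 10000 = -990000 + j122000 → |·| ≈ 9.9749e+05, ∠ ≈ 172.97°
|H| = 200000 / 9.9749e+05 ≈ 0.2005
Gain = 20 log₁₀(0.2005) ≈ -13.96 dB

-14.0 dB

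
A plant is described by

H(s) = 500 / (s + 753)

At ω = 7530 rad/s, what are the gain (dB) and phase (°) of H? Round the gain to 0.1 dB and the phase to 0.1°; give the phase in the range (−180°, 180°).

Substitute s = j7530:
Numerator: 500 = 500 + j0
Denominator: (j7530) + 753 = 753 + j7530
|N| = √(500² + 0²) ≈ 500, ∠N ≈ 0.00°
|D| = √(753² + 7530²) ≈ 7567.6, ∠D ≈ 84.29°
|H| = 500 / 7567.6 ≈ 0.066071
Gain = 20 log₁₀(0.066071) ≈ -23.60 dB
∠H = 0.00° − 84.29° = -84.29°

-23.6 dB, -84.3°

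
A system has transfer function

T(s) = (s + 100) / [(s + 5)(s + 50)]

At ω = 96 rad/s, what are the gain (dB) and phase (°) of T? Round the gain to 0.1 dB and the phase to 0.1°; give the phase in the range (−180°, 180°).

At s = jω = j96:
zero (s+100): 100 + j96 → |·| = √(100²+96²) = √19216 ≈ 138.62, ∠ = arctan(96/100) ≈ 43.83°
pole (s+5): 5 + j96 → |·| = √(5²+96²) = √9241 ≈ 96.13, ∠ = arctan(96/5) ≈ 87.02°
pole (s+50): 50 + j96 → |·| = √(50²+96²) = √11716 ≈ 108.24, ∠ = arctan(96/50) ≈ 62.49°
|T| = 1 · 138.62 / 10405 ≈ 0.013322
Gain = 20 log₁₀(0.013322) ≈ -37.51 dB
∠T = 43.83° − 149.51° = -105.68°

-37.5 dB, -105.7°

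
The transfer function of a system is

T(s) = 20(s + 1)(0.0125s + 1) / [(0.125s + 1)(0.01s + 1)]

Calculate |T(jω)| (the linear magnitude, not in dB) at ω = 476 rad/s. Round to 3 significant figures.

198

At ω = 476 rad/s:
zero (1 + j476·1) = 1 + j476 → |·| ≈ 476, ∠ ≈ 89.88°
zero (1 + j476·0.0125) = 1 + j5.95 → |·| ≈ 6.0334, ∠ ≈ 80.46°
pole (1 + j476·0.125) = 1 + j59.5 → |·| ≈ 59.508, ∠ ≈ 89.04°
pole (1 + j476·0.01) = 1 + j4.76 → |·| ≈ 4.8639, ∠ ≈ 78.14°
|T| = 20 · 476 · 6.0334 / (59.508 · 4.8639) ≈ 198.44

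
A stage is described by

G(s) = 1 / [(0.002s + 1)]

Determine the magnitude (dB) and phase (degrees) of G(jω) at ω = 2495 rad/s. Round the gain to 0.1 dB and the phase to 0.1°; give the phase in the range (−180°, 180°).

At ω = 2495 rad/s:
pole (1 + j2495·0.002) = 1 + j4.99 → |·| ≈ 5.0892, ∠ ≈ 78.67°
|G| = 1 · 1 / (5.0892) ≈ 0.19649
Gain = 20 log₁₀(0.19649) ≈ -14.13 dB
∠G = (0°) − (78.67°) = -78.67°

-14.1 dB, -78.7°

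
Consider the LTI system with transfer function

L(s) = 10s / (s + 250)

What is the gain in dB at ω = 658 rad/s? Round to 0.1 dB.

At s = jω = j658:
zero at origin: s = j658 → |·| = 658, ∠ = 90.00°
pole (s+250): 250 + j658 → |·| = √(250²+658²) = √495464 ≈ 703.89, ∠ = arctan(658/250) ≈ 69.20°
|L| = 10 · 658 / 703.89 ≈ 9.3481
Gain = 20 log₁₀(9.3481) ≈ 19.41 dB

19.4 dB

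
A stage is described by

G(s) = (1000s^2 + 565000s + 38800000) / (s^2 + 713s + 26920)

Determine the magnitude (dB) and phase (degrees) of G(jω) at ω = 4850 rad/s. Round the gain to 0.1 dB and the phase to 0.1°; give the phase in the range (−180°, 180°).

60.0 dB, 1.7°

Substitute s = j4850:
Numerator: 1000(j4850)^2 + 565000(j4850) + 38800000 = -23483700000 + j2740250000
Denominator: (j4850)^2 + 713(j4850) + 26920 = -23495580 + j3458050
|N| = √(23483700000² + 2740250000²) ≈ 2.3643e+10, ∠N ≈ 173.34°
|D| = √(23495580² + 3458050²) ≈ 2.3749e+07, ∠D ≈ 171.63°
|G| = 2.3643e+10 / 2.3749e+07 ≈ 995.54
Gain = 20 log₁₀(995.54) ≈ 59.96 dB
∠G = 173.34° − 171.63° = 1.71°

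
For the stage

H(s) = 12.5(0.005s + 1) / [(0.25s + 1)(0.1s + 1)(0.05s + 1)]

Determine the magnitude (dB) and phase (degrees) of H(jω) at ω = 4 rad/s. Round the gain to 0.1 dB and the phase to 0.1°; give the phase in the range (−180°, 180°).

18.1 dB, -77.0°

At ω = 4 rad/s:
zero (1 + j4·0.005) = 1 + j0.02 → |·| ≈ 1.0002, ∠ ≈ 1.15°
pole (1 + j4·0.25) = 1 + j1 → |·| ≈ 1.4142, ∠ ≈ 45.00°
pole (1 + j4·0.1) = 1 + j0.4 → |·| ≈ 1.077, ∠ ≈ 21.80°
pole (1 + j4·0.05) = 1 + j0.2 → |·| ≈ 1.0198, ∠ ≈ 11.31°
|H| = 12.5 · 1.0002 / (1.4142 · 1.077 · 1.0198) ≈ 8.0492
Gain = 20 log₁₀(8.0492) ≈ 18.12 dB
∠H = (1.15°) − (45.00° + 21.80° + 11.31°) = -76.96°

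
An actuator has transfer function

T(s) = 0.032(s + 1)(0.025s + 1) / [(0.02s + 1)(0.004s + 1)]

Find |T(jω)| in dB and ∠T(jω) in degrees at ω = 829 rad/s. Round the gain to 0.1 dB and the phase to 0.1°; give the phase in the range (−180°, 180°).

19.6 dB, 17.4°

At ω = 829 rad/s:
zero (1 + j829·1) = 1 + j829 → |·| ≈ 829, ∠ ≈ 89.93°
zero (1 + j829·0.025) = 1 + j20.725 → |·| ≈ 20.749, ∠ ≈ 87.24°
pole (1 + j829·0.02) = 1 + j16.58 → |·| ≈ 16.61, ∠ ≈ 86.55°
pole (1 + j829·0.004) = 1 + j3.316 → |·| ≈ 3.4635, ∠ ≈ 73.22°
|T| = 0.032 · 829 · 20.749 / (16.61 · 3.4635) ≈ 9.5679
Gain = 20 log₁₀(9.5679) ≈ 19.62 dB
∠T = (89.93° + 87.24°) − (86.55° + 73.22°) = 17.40°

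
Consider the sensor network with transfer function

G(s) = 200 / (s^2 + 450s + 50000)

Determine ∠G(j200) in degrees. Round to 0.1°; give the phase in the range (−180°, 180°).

-83.7°

Substitute s = j200:
Numerator: 200 = 200 + j0
Denominator: (j200)^2 + 450(j200) + 50000 = 10000 + j90000
|N| = √(200² + 0²) ≈ 200, ∠N ≈ 0.00°
|D| = √(10000² + 90000²) ≈ 90554, ∠D ≈ 83.66°
∠G = 0.00° − 83.66° = -83.66°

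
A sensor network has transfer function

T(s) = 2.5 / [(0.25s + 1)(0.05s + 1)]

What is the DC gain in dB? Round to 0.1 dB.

T(0) = 2.5 · 1 / 1 = 2.5
20 log₁₀(2.5) ≈ 7.96 dB

8.0 dB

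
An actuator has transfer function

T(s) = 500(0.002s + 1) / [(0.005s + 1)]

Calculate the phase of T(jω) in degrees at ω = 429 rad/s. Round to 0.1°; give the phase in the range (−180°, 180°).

At ω = 429 rad/s:
zero (1 + j429·0.002) = 1 + j0.858 → |·| ≈ 1.3176, ∠ ≈ 40.63°
pole (1 + j429·0.005) = 1 + j2.145 → |·| ≈ 2.3666, ∠ ≈ 65.01°
∠T = (40.63°) − (65.01°) = -24.38°

-24.4°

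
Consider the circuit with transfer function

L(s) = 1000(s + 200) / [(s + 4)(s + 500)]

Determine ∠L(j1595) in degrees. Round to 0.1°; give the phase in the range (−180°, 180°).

At s = jω = j1595:
zero (s+200): 200 + j1595 → |·| = √(200²+1595²) = √2584025 ≈ 1607.5, ∠ = arctan(1595/200) ≈ 82.85°
pole (s+4): 4 + j1595 → |·| = √(4²+1595²) = √2544041 ≈ 1595, ∠ = arctan(1595/4) ≈ 89.86°
pole (s+500): 500 + j1595 → |·| = √(500²+1595²) = √2794025 ≈ 1671.5, ∠ = arctan(1595/500) ≈ 72.59°
∠L = 82.85° − 162.45° = -79.60°

-79.6°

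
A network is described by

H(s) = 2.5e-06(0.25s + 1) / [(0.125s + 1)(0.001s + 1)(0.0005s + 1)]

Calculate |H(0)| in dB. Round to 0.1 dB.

H(0) = 2.5e-06 · 1 / 1 = 2.5e-06
20 log₁₀(2.5e-06) ≈ -112.04 dB

-112.0 dB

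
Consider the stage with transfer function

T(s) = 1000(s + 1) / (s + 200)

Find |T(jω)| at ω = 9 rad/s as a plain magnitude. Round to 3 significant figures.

At s = jω = j9:
zero (s+1): 1 + j9 → |·| = √(1²+9²) = √82 ≈ 9.0554, ∠ = arctan(9/1) ≈ 83.66°
pole (s+200): 200 + j9 → |·| = √(200²+9²) = √40081 ≈ 200.2, ∠ = arctan(9/200) ≈ 2.58°
|T| = 1000 · 9.0554 / 200.2 ≈ 45.232

45.2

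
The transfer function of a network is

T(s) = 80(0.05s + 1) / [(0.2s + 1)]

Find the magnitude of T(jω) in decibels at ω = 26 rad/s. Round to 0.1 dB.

27.9 dB

At ω = 26 rad/s:
zero (1 + j26·0.05) = 1 + j1.3 → |·| ≈ 1.6401, ∠ ≈ 52.43°
pole (1 + j26·0.2) = 1 + j5.2 → |·| ≈ 5.2953, ∠ ≈ 79.11°
|T| = 80 · 1.6401 / (5.2953) ≈ 24.778
Gain = 20 log₁₀(24.778) ≈ 27.88 dB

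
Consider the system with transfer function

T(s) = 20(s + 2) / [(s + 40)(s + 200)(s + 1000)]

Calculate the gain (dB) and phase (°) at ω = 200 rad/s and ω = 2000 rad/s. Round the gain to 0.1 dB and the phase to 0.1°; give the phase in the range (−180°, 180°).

ω = 200: -83.4 dB, -45.6°; ω = 2000: -107.0 dB, -146.6°

At s = jω = j200:
zero (s+2): 2 + j200 → |·| = √(2²+200²) = √40004 ≈ 200.01, ∠ = arctan(200/2) ≈ 89.43°
pole (s+40): 40 + j200 → |·| = √(40²+200²) = √41600 ≈ 203.96, ∠ = arctan(200/40) ≈ 78.69°
pole (s+200): 200 + j200 → |·| = √(200²+200²) = √80000 ≈ 282.84, ∠ = arctan(200/200) ≈ 45.00°
pole (s+1000): 1000 + j200 → |·| = √(1000²+200²) = √1040000 ≈ 1019.8, ∠ = arctan(200/1000) ≈ 11.31°
|T| = 20 · 200.01 / 5.883e+07 ≈ 6.7996e-05
Gain = 20 log₁₀(6.7996e-05) ≈ -83.35 dB
∠T = 89.43° − 135.00° = -45.57°

At s = jω = j2000:
zero (s+2): 2 + j2000 → |·| = √(2²+2000²) = √4000004 ≈ 2000, ∠ = arctan(2000/2) ≈ 89.94°
pole (s+40): 40 + j2000 → |·| = √(40²+2000²) = √4001600 ≈ 2000.4, ∠ = arctan(2000/40) ≈ 88.85°
pole (s+200): 200 + j2000 → |·| = √(200²+2000²) = √4040000 ≈ 2010, ∠ = arctan(2000/200) ≈ 84.29°
pole (s+1000): 1000 + j2000 → |·| = √(1000²+2000²) = √5000000 ≈ 2236.1, ∠ = arctan(2000/1000) ≈ 63.43°
|T| = 20 · 2000 / 8.9909e+09 ≈ 4.4489e-06
Gain = 20 log₁₀(4.4489e-06) ≈ -107.03 dB
∠T = 89.94° − 236.57° = -146.63°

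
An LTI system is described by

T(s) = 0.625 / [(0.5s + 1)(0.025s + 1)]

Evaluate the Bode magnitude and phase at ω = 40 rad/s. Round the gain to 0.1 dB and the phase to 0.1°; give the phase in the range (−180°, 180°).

-33.1 dB, -132.1°

At ω = 40 rad/s:
pole (1 + j40·0.5) = 1 + j20 → |·| ≈ 20.025, ∠ ≈ 87.14°
pole (1 + j40·0.025) = 1 + j1 → |·| ≈ 1.4142, ∠ ≈ 45.00°
|T| = 0.625 · 1 / (20.025 · 1.4142) ≈ 0.02207
Gain = 20 log₁₀(0.02207) ≈ -33.12 dB
∠T = (0°) − (87.14° + 45.00°) = -132.14°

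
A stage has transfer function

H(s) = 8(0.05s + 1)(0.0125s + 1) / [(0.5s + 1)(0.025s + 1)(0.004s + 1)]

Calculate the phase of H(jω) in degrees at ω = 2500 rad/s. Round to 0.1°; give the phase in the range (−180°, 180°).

-85.6°

At ω = 2500 rad/s:
zero (1 + j2500·0.05) = 1 + j125 → |·| ≈ 125, ∠ ≈ 89.54°
zero (1 + j2500·0.0125) = 1 + j31.25 → |·| ≈ 31.266, ∠ ≈ 88.17°
pole (1 + j2500·0.5) = 1 + j1250 → |·| ≈ 1250, ∠ ≈ 89.95°
pole (1 + j2500·0.025) = 1 + j62.5 → |·| ≈ 62.508, ∠ ≈ 89.08°
pole (1 + j2500·0.004) = 1 + j10 → |·| ≈ 10.05, ∠ ≈ 84.29°
∠H = (89.54° + 88.17°) − (89.95° + 89.08° + 84.29°) = -85.61°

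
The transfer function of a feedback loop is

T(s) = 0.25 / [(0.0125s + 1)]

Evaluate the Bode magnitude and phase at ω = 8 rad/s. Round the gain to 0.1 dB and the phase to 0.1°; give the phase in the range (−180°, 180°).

At ω = 8 rad/s:
pole (1 + j8·0.0125) = 1 + j0.1 → |·| ≈ 1.005, ∠ ≈ 5.71°
|T| = 0.25 · 1 / (1.005) ≈ 0.24876
Gain = 20 log₁₀(0.24876) ≈ -12.08 dB
∠T = (0°) − (5.71°) = -5.71°

-12.1 dB, -5.7°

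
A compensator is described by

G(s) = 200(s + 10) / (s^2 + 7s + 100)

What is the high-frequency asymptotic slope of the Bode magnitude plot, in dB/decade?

-20 dB/decade

Each pole contributes −20 dB/decade at high frequency; each zero contributes +20 dB/decade.
Net: 1 zero(s) − 2 pole(s) → -20 dB/decade.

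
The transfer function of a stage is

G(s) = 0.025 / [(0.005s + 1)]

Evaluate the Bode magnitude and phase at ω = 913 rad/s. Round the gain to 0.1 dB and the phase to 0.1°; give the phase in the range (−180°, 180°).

-45.4 dB, -77.6°

At ω = 913 rad/s:
pole (1 + j913·0.005) = 1 + j4.565 → |·| ≈ 4.6732, ∠ ≈ 77.64°
|G| = 0.025 · 1 / (4.6732) ≈ 0.0053497
Gain = 20 log₁₀(0.0053497) ≈ -45.43 dB
∠G = (0°) − (77.64°) = -77.64°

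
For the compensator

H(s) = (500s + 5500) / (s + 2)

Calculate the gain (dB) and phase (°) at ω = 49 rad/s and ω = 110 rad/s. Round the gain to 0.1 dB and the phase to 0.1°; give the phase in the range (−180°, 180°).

ω = 49: 54.2 dB, -10.3°; ω = 110: 54.0 dB, -4.7°

Substitute s = j49:
Numerator: 500(j49) + 5500 = 5500 + j24500
Denominator: (j49) + 2 = 2 + j49
|N| = √(5500² + 24500²) ≈ 25110, ∠N ≈ 77.35°
|D| = √(2² + 49²) ≈ 49.041, ∠D ≈ 87.66°
|H| = 25110 / 49.041 ≈ 512.02
Gain = 20 log₁₀(512.02) ≈ 54.19 dB
∠H = 77.35° − 87.66° = -10.31°

Substitute s = j110:
Numerator: 500(j110) + 5500 = 5500 + j55000
Denominator: (j110) + 2 = 2 + j110
|N| = √(5500² + 55000²) ≈ 55274, ∠N ≈ 84.29°
|D| = √(2² + 110²) ≈ 110.02, ∠D ≈ 88.96°
|H| = 55274 / 110.02 ≈ 502.4
Gain = 20 log₁₀(502.4) ≈ 54.02 dB
∠H = 84.29° − 88.96° = -4.67°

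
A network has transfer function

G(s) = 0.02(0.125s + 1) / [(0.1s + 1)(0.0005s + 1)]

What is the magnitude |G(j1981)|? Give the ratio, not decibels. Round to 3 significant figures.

At ω = 1981 rad/s:
zero (1 + j1981·0.125) = 1 + j247.625 → |·| ≈ 247.63, ∠ ≈ 89.77°
pole (1 + j1981·0.1) = 1 + j198.1 → |·| ≈ 198.1, ∠ ≈ 89.71°
pole (1 + j1981·0.0005) = 1 + j0.9905 → |·| ≈ 1.4075, ∠ ≈ 44.73°
|G| = 0.02 · 247.63 / (198.1 · 1.4075) ≈ 0.017762

0.0178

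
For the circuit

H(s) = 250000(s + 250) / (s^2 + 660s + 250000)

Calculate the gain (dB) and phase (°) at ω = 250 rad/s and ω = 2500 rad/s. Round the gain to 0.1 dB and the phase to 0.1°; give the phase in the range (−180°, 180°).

At s = jω = j250:
zero (s+250): 250 + j250 → |·| = √(250²+250²) = √125000 ≈ 353.55, ∠ = arctan(250/250) ≈ 45.00°
quadratic: (j250)² + 660·j250 + 250000 = 187500 + j165000 → |·| ≈ 2.4976e+05, ∠ ≈ 41.35°
|H| = 250000 · 353.55 / 2.4976e+05 ≈ 353.89
Gain = 20 log₁₀(353.89) ≈ 50.98 dB
∠H = 45.00° − 41.35° = 3.65°

At s = jω = j2500:
zero (s+250): 250 + j2500 → |·| = √(250²+2500²) = √6312500 ≈ 2512.5, ∠ = arctan(2500/250) ≈ 84.29°
quadratic: (j2500)² + 660·j2500 + 250000 = -6000000 + j1650000 → |·| ≈ 6.2227e+06, ∠ ≈ 164.62°
|H| = 250000 · 2512.5 / 6.2227e+06 ≈ 100.94
Gain = 20 log₁₀(100.94) ≈ 40.08 dB
∠H = 84.29° − 164.62° = -80.33°

ω = 250: 51.0 dB, 3.7°; ω = 2500: 40.1 dB, -80.3°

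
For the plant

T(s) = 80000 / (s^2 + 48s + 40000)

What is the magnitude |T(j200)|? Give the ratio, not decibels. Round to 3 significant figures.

8.33

At s = jω = j200:
quadratic: (j200)² + 48·j200 + 40000 = 0 + j9600 → |·| ≈ 9600, ∠ ≈ 90.00°
|T| = 80000 / 9600 ≈ 8.3333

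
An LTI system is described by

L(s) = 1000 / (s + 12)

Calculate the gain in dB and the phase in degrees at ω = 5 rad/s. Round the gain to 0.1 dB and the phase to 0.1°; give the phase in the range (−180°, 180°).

At s = jω = j5:
pole (s+12): 12 + j5 → |·| = √(12²+5²) = √169 ≈ 13, ∠ = arctan(5/12) ≈ 22.62°
|L| = 1000 / 13 ≈ 76.923
Gain = 20 log₁₀(76.923) ≈ 37.72 dB
∠L = 0.00° − 22.62° = -22.62°

37.7 dB, -22.6°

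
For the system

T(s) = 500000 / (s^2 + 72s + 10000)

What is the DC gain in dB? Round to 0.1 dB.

34.0 dB

T(0) = 500000 / 10000 = 50
20 log₁₀(50) ≈ 33.98 dB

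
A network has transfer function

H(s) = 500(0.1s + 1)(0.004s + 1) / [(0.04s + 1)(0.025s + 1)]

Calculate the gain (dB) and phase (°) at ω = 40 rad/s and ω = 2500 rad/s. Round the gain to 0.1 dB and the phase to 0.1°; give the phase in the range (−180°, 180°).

ω = 40: 57.9 dB, -17.9°; ω = 2500: 46.1 dB, -4.5°

At ω = 40 rad/s:
zero (1 + j40·0.1) = 1 + j4 → |·| ≈ 4.1231, ∠ ≈ 75.96°
zero (1 + j40·0.004) = 1 + j0.16 → |·| ≈ 1.0127, ∠ ≈ 9.09°
pole (1 + j40·0.04) = 1 + j1.6 → |·| ≈ 1.8868, ∠ ≈ 57.99°
pole (1 + j40·0.025) = 1 + j1 → |·| ≈ 1.4142, ∠ ≈ 45.00°
|H| = 500 · 4.1231 · 1.0127 / (1.8868 · 1.4142) ≈ 782.42
Gain = 20 log₁₀(782.42) ≈ 57.87 dB
∠H = (75.96° + 9.09°) − (57.99° + 45.00°) = -17.94°

At ω = 2500 rad/s:
zero (1 + j2500·0.1) = 1 + j250 → |·| ≈ 250, ∠ ≈ 89.77°
zero (1 + j2500·0.004) = 1 + j10 → |·| ≈ 10.05, ∠ ≈ 84.29°
pole (1 + j2500·0.04) = 1 + j100 → |·| ≈ 100, ∠ ≈ 89.43°
pole (1 + j2500·0.025) = 1 + j62.5 → |·| ≈ 62.508, ∠ ≈ 89.08°
|H| = 500 · 250 · 10.05 / (100 · 62.508) ≈ 200.97
Gain = 20 log₁₀(200.97) ≈ 46.06 dB
∠H = (89.77° + 84.29°) − (89.43° + 89.08°) = -4.45°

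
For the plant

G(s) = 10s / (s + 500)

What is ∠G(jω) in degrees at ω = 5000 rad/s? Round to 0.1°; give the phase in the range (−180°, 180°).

At s = jω = j5000:
zero at origin: s = j5000 → |·| = 5000, ∠ = 90.00°
pole (s+500): 500 + j5000 → |·| = √(500²+5000²) = √25250000 ≈ 5024.9, ∠ = arctan(5000/500) ≈ 84.29°
∠G = 90.00° − 84.29° = 5.71°

5.7°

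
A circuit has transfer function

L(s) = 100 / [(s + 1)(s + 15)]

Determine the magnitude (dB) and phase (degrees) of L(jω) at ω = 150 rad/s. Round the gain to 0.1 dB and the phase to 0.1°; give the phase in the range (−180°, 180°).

-47.1 dB, -173.9°

At s = jω = j150:
pole (s+1): 1 + j150 → |·| = √(1²+150²) = √22501 ≈ 150, ∠ = arctan(150/1) ≈ 89.62°
pole (s+15): 15 + j150 → |·| = √(15²+150²) = √22725 ≈ 150.75, ∠ = arctan(150/15) ≈ 84.29°
|L| = 100 / 22612 ≈ 0.0044224
Gain = 20 log₁₀(0.0044224) ≈ -47.09 dB
∠L = 0.00° − 173.91° = -173.91°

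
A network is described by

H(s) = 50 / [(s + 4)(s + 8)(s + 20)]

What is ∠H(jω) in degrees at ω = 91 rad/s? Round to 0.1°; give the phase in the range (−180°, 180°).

109.9°

At s = jω = j91:
pole (s+4): 4 + j91 → |·| = √(4²+91²) = √8297 ≈ 91.088, ∠ = arctan(91/4) ≈ 87.48°
pole (s+8): 8 + j91 → |·| = √(8²+91²) = √8345 ≈ 91.351, ∠ = arctan(91/8) ≈ 84.98°
pole (s+20): 20 + j91 → |·| = √(20²+91²) = √8681 ≈ 93.172, ∠ = arctan(91/20) ≈ 77.60°
∠H = 0.00° − 250.06° = -250.06° ≡ 109.94° (principal value)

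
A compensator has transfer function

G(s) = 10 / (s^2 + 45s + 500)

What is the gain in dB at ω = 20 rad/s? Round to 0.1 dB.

Substitute s = j20:
Numerator: 10 = 10 + j0
Denominator: (j20)^2 + 45(j20) + 500 = 100 + j900
|N| = √(10² + 0²) ≈ 10, ∠N ≈ 0.00°
|D| = √(100² + 900²) ≈ 905.54, ∠D ≈ 83.66°
|G| = 10 / 905.54 ≈ 0.011043
Gain = 20 log₁₀(0.011043) ≈ -39.14 dB

-39.1 dB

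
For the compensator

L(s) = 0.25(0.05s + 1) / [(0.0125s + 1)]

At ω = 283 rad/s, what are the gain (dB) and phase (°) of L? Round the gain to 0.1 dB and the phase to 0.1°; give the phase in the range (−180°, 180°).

-0.3 dB, 11.7°

At ω = 283 rad/s:
zero (1 + j283·0.05) = 1 + j14.15 → |·| ≈ 14.185, ∠ ≈ 85.96°
pole (1 + j283·0.0125) = 1 + j3.5375 → |·| ≈ 3.6761, ∠ ≈ 74.22°
|L| = 0.25 · 14.185 / (3.6761) ≈ 0.96468
Gain = 20 log₁₀(0.96468) ≈ -0.31 dB
∠L = (85.96°) − (74.22°) = 11.74°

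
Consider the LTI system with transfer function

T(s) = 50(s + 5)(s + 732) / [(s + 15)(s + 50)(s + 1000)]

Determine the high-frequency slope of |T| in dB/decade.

-20 dB/decade

Each pole contributes −20 dB/decade at high frequency; each zero contributes +20 dB/decade.
Net: 2 zero(s) − 3 pole(s) → -20 dB/decade.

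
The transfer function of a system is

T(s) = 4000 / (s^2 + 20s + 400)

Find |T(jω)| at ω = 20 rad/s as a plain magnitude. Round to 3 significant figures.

10.0

At s = jω = j20:
quadratic: (j20)² + 20·j20 + 400 = 0 + j400 → |·| ≈ 400, ∠ ≈ 90.00°
|T| = 4000 / 400 ≈ 10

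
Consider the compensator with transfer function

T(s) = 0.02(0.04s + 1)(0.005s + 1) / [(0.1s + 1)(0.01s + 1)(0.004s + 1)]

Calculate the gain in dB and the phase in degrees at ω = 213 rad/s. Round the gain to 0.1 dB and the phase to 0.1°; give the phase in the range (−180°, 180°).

-48.4 dB, -62.5°

At ω = 213 rad/s:
zero (1 + j213·0.04) = 1 + j8.52 → |·| ≈ 8.5785, ∠ ≈ 83.31°
zero (1 + j213·0.005) = 1 + j1.065 → |·| ≈ 1.4609, ∠ ≈ 46.80°
pole (1 + j213·0.1) = 1 + j21.3 → |·| ≈ 21.323, ∠ ≈ 87.31°
pole (1 + j213·0.01) = 1 + j2.13 → |·| ≈ 2.3531, ∠ ≈ 64.85°
pole (1 + j213·0.004) = 1 + j0.852 → |·| ≈ 1.3137, ∠ ≈ 40.43°
|T| = 0.02 · 8.5785 · 1.4609 / (21.323 · 2.3531 · 1.3137) ≈ 0.0038026
Gain = 20 log₁₀(0.0038026) ≈ -48.40 dB
∠T = (83.31° + 46.80°) − (87.31° + 64.85° + 40.43°) = -62.48°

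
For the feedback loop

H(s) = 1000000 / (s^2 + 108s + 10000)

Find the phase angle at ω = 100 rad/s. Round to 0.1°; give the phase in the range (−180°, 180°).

At s = jω = j100:
quadratic: (j100)² + 108·j100 + 10000 = 0 + j10800 → |·| ≈ 10800, ∠ ≈ 90.00°
∠H = 0.00° − 90.00° = -90.00°

-90.0°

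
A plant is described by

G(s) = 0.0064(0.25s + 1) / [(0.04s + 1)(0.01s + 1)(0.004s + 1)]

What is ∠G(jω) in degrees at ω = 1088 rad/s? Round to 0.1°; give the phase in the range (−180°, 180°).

-160.7°

At ω = 1088 rad/s:
zero (1 + j1088·0.25) = 1 + j272 → |·| ≈ 272, ∠ ≈ 89.79°
pole (1 + j1088·0.04) = 1 + j43.52 → |·| ≈ 43.531, ∠ ≈ 88.68°
pole (1 + j1088·0.01) = 1 + j10.88 → |·| ≈ 10.926, ∠ ≈ 84.75°
pole (1 + j1088·0.004) = 1 + j4.352 → |·| ≈ 4.4654, ∠ ≈ 77.06°
∠G = (89.79°) − (88.68° + 84.75° + 77.06°) = -160.70°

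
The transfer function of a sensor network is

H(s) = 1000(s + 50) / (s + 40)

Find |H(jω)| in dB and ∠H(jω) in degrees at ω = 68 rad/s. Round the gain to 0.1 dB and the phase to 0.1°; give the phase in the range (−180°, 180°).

At s = jω = j68:
zero (s+50): 50 + j68 → |·| = √(50²+68²) = √7124 ≈ 84.404, ∠ = arctan(68/50) ≈ 53.67°
pole (s+40): 40 + j68 → |·| = √(40²+68²) = √6224 ≈ 78.892, ∠ = arctan(68/40) ≈ 59.53°
|H| = 1000 · 84.404 / 78.892 ≈ 1069.9
Gain = 20 log₁₀(1069.9) ≈ 60.59 dB
∠H = 53.67° − 59.53° = -5.86°

60.6 dB, -5.9°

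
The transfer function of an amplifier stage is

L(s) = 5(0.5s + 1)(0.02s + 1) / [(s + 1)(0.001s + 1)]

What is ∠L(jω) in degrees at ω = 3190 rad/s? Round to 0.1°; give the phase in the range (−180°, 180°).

At ω = 3190 rad/s:
zero (1 + j3190·0.5) = 1 + j1595 → |·| ≈ 1595, ∠ ≈ 89.96°
zero (1 + j3190·0.02) = 1 + j63.8 → |·| ≈ 63.808, ∠ ≈ 89.10°
pole (1 + j3190·1) = 1 + j3190 → |·| ≈ 3190, ∠ ≈ 89.98°
pole (1 + j3190·0.001) = 1 + j3.19 → |·| ≈ 3.3431, ∠ ≈ 72.59°
∠L = (89.96° + 89.10°) − (89.98° + 72.59°) = 16.49°

16.5°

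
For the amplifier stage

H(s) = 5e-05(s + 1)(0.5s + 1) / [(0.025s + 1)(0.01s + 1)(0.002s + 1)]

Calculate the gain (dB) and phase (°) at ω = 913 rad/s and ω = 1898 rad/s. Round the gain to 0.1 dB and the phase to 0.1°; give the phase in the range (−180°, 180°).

ω = 913: -26.4 dB, -52.7°; ω = 1898: -31.9 dB, -71.1°

At ω = 913 rad/s:
zero (1 + j913·1) = 1 + j913 → |·| ≈ 913, ∠ ≈ 89.94°
zero (1 + j913·0.5) = 1 + j456.5 → |·| ≈ 456.5, ∠ ≈ 89.87°
pole (1 + j913·0.025) = 1 + j22.825 → |·| ≈ 22.847, ∠ ≈ 87.49°
pole (1 + j913·0.01) = 1 + j9.13 → |·| ≈ 9.1846, ∠ ≈ 83.75°
pole (1 + j913·0.002) = 1 + j1.826 → |·| ≈ 2.0819, ∠ ≈ 61.29°
|H| = 5e-05 · 913 · 456.5 / (22.847 · 9.1846 · 2.0819) ≈ 0.047702
Gain = 20 log₁₀(0.047702) ≈ -26.43 dB
∠H = (89.94° + 89.87°) − (87.49° + 83.75° + 61.29°) = -52.72°

At ω = 1898 rad/s:
zero (1 + j1898·1) = 1 + j1898 → |·| ≈ 1898, ∠ ≈ 89.97°
zero (1 + j1898·0.5) = 1 + j949 → |·| ≈ 949, ∠ ≈ 89.94°
pole (1 + j1898·0.025) = 1 + j47.45 → |·| ≈ 47.461, ∠ ≈ 88.79°
pole (1 + j1898·0.01) = 1 + j18.98 → |·| ≈ 19.006, ∠ ≈ 86.98°
pole (1 + j1898·0.002) = 1 + j3.796 → |·| ≈ 3.9255, ∠ ≈ 75.24°
|H| = 5e-05 · 1898 · 949 / (47.461 · 19.006 · 3.9255) ≈ 0.025434
Gain = 20 log₁₀(0.025434) ≈ -31.89 dB
∠H = (89.97° + 89.94°) − (88.79° + 86.98° + 75.24°) = -71.10°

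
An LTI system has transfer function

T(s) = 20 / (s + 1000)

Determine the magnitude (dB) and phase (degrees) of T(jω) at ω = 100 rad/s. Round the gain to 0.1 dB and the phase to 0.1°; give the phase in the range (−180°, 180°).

Substitute s = j100:
Numerator: 20 = 20 + j0
Denominator: (j100) + 1000 = 1000 + j100
|N| = √(20² + 0²) ≈ 20, ∠N ≈ 0.00°
|D| = √(1000² + 100²) ≈ 1005, ∠D ≈ 5.71°
|T| = 20 / 1005 ≈ 0.0199
Gain = 20 log₁₀(0.0199) ≈ -34.02 dB
∠T = 0.00° − 5.71° = -5.71°

-34.0 dB, -5.7°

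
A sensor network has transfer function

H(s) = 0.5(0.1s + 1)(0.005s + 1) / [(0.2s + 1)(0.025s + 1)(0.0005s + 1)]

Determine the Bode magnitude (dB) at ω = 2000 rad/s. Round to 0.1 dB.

-29.0 dB

At ω = 2000 rad/s:
zero (1 + j2000·0.1) = 1 + j200 → |·| ≈ 200, ∠ ≈ 89.71°
zero (1 + j2000·0.005) = 1 + j10 → |·| ≈ 10.05, ∠ ≈ 84.29°
pole (1 + j2000·0.2) = 1 + j400 → |·| ≈ 400, ∠ ≈ 89.86°
pole (1 + j2000·0.025) = 1 + j50 → |·| ≈ 50.01, ∠ ≈ 88.85°
pole (1 + j2000·0.0005) = 1 + j1 → |·| ≈ 1.4142, ∠ ≈ 45.00°
|H| = 0.5 · 200 · 10.05 / (400 · 50.01 · 1.4142) ≈ 0.035525
Gain = 20 log₁₀(0.035525) ≈ -28.99 dB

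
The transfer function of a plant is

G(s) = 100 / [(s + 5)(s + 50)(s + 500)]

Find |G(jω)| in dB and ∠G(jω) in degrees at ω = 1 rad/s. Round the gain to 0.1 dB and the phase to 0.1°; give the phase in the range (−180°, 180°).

-62.1 dB, -12.6°

At s = jω = j1:
pole (s+5): 5 + j1 → |·| = √(5²+1²) = √26 ≈ 5.099, ∠ = arctan(1/5) ≈ 11.31°
pole (s+50): 50 + j1 → |·| = √(50²+1²) = √2501 ≈ 50.01, ∠ = arctan(1/50) ≈ 1.15°
pole (s+500): 500 + j1 → |·| = √(500²+1²) = √250001 ≈ 500, ∠ = arctan(1/500) ≈ 0.11°
|G| = 100 / 1.275e+05 ≈ 0.00078431
Gain = 20 log₁₀(0.00078431) ≈ -62.11 dB
∠G = 0.00° − 12.57° = -12.57°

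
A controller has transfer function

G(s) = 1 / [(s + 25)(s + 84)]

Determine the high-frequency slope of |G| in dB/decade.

Each pole contributes −20 dB/decade at high frequency; each zero contributes +20 dB/decade.
Net: 0 zero(s) − 2 pole(s) → -40 dB/decade.

-40 dB/decade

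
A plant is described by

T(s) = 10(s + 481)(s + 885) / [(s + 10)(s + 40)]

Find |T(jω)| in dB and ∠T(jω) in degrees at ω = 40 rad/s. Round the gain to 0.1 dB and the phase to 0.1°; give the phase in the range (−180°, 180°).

65.3 dB, -113.6°

At s = jω = j40:
zero (s+481): 481 + j40 → |·| = √(481²+40²) = √232961 ≈ 482.66, ∠ = arctan(40/481) ≈ 4.75°
zero (s+885): 885 + j40 → |·| = √(885²+40²) = √784825 ≈ 885.9, ∠ = arctan(40/885) ≈ 2.59°
pole (s+10): 10 + j40 → |·| = √(10²+40²) = √1700 ≈ 41.231, ∠ = arctan(40/10) ≈ 75.96°
pole (s+40): 40 + j40 → |·| = √(40²+40²) = √3200 ≈ 56.569, ∠ = arctan(40/40) ≈ 45.00°
|T| = 10 · 4.2759e+05 / 2332.4 ≈ 1833.3
Gain = 20 log₁₀(1833.3) ≈ 65.26 dB
∠T = 7.34° − 120.96° = -113.62°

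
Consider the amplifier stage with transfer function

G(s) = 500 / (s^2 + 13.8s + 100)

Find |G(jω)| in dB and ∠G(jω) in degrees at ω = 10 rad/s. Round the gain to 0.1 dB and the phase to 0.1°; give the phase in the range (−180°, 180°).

11.2 dB, -90.0°

At s = jω = j10:
quadratic: (j10)² + 13.8·j10 + 100 = 0 + j138 → |·| ≈ 138, ∠ ≈ 90.00°
|G| = 500 / 138 ≈ 3.6232
Gain = 20 log₁₀(3.6232) ≈ 11.18 dB
∠G = 0.00° − 90.00° = -90.00°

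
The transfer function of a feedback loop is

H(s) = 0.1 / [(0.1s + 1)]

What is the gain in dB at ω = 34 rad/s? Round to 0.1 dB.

At ω = 34 rad/s:
pole (1 + j34·0.1) = 1 + j3.4 → |·| ≈ 3.544, ∠ ≈ 73.61°
|H| = 0.1 · 1 / (3.544) ≈ 0.028217
Gain = 20 log₁₀(0.028217) ≈ -30.99 dB

-31.0 dB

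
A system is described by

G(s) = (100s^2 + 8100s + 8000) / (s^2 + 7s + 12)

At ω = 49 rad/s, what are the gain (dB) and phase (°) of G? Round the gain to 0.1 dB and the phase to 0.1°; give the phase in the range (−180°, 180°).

Substitute s = j49:
Numerator: 100(j49)^2 + 8100(j49) + 8000 = -232100 + j396900
Denominator: (j49)^2 + 7(j49) + 12 = -2389 + j343
|N| = √(232100² + 396900²) ≈ 4.5978e+05, ∠N ≈ 120.32°
|D| = √(2389² + 343²) ≈ 2413.5, ∠D ≈ 171.83°
|G| = 4.5978e+05 / 2413.5 ≈ 190.5
Gain = 20 log₁₀(190.5) ≈ 45.60 dB
∠G = 120.32° − 171.83° = -51.51°

45.6 dB, -51.5°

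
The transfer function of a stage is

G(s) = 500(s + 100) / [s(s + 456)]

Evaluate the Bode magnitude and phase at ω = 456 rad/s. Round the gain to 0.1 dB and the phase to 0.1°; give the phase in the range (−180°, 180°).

At s = jω = j456:
zero (s+100): 100 + j456 → |·| = √(100²+456²) = √217936 ≈ 466.84, ∠ = arctan(456/100) ≈ 77.63°
pole (s+456): 456 + j456 → |·| = √(456²+456²) = √415872 ≈ 644.88, ∠ = arctan(456/456) ≈ 45.00°
pole at origin: |s| = 456, ∠ = 90.00° (in denominator)
|G| = 500 · 466.84 / 2.9407e+05 ≈ 0.79376
Gain = 20 log₁₀(0.79376) ≈ -2.01 dB
∠G = 77.63° − 135.00° = -57.37°

-2.0 dB, -57.4°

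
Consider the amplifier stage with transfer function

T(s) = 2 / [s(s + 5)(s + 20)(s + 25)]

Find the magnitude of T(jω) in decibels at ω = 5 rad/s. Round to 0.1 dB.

At s = jω = j5:
pole (s+5): 5 + j5 → |·| = √(5²+5²) = √50 ≈ 7.0711, ∠ = arctan(5/5) ≈ 45.00°
pole (s+20): 20 + j5 → |·| = √(20²+5²) = √425 ≈ 20.616, ∠ = arctan(5/20) ≈ 14.04°
pole (s+25): 25 + j5 → |·| = √(25²+5²) = √650 ≈ 25.495, ∠ = arctan(5/25) ≈ 11.31°
pole at origin: |s| = 5, ∠ = 90.00° (in denominator)
|T| = 2 / 18583 ≈ 0.00010763
Gain = 20 log₁₀(0.00010763) ≈ -79.36 dB

-79.4 dB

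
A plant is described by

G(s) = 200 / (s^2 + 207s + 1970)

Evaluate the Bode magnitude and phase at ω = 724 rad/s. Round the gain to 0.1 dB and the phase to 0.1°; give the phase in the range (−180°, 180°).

-68.7 dB, -164.0°

Substitute s = j724:
Numerator: 200 = 200 + j0
Denominator: (j724)^2 + 207(j724) + 1970 = -522206 + j149868
|N| = √(200² + 0²) ≈ 200, ∠N ≈ 0.00°
|D| = √(522206² + 149868²) ≈ 5.4329e+05, ∠D ≈ 163.99°
|G| = 200 / 5.4329e+05 ≈ 0.00036813
Gain = 20 log₁₀(0.00036813) ≈ -68.68 dB
∠G = 0.00° − 163.99° = -163.99°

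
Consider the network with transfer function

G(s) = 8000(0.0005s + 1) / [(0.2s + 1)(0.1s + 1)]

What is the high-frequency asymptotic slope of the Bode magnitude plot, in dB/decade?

Each pole contributes −20 dB/decade at high frequency; each zero contributes +20 dB/decade.
Net: 1 zero(s) − 2 pole(s) → -20 dB/decade.

-20 dB/decade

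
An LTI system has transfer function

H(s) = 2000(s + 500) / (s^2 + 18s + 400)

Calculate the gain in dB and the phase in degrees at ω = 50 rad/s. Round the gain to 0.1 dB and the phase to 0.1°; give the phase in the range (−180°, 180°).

At s = jω = j50:
zero (s+500): 500 + j50 → |·| = √(500²+50²) = √252500 ≈ 502.49, ∠ = arctan(50/500) ≈ 5.71°
quadratic: (j50)² + 18·j50 + 400 = -2100 + j900 → |·| ≈ 2284.7, ∠ ≈ 156.80°
|H| = 2000 · 502.49 / 2284.7 ≈ 439.87
Gain = 20 log₁₀(439.87) ≈ 52.87 dB
∠H = 5.71° − 156.80° = -151.09°

52.9 dB, -151.1°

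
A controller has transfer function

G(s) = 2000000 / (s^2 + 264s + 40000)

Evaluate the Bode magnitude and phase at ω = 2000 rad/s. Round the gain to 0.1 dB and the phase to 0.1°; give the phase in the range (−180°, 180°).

At s = jω = j2000:
quadratic: (j2000)² + 264·j2000 + 40000 = -3960000 + j528000 → |·| ≈ 3.995e+06, ∠ ≈ 172.41°
|G| = 2000000 / 3.995e+06 ≈ 0.50063
Gain = 20 log₁₀(0.50063) ≈ -6.01 dB
∠G = 0.00° − 172.41° = -172.41°

-6.0 dB, -172.4°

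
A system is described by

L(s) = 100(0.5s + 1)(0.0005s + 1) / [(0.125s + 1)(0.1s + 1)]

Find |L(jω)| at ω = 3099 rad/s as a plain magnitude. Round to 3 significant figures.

At ω = 3099 rad/s:
zero (1 + j3099·0.5) = 1 + j1549.5 → |·| ≈ 1549.5, ∠ ≈ 89.96°
zero (1 + j3099·0.0005) = 1 + j1.5495 → |·| ≈ 1.8442, ∠ ≈ 57.16°
pole (1 + j3099·0.125) = 1 + j387.375 → |·| ≈ 387.38, ∠ ≈ 89.85°
pole (1 + j3099·0.1) = 1 + j309.9 → |·| ≈ 309.9, ∠ ≈ 89.82°
|L| = 100 · 1549.5 · 1.8442 / (387.38 · 309.9) ≈ 2.3804

2.38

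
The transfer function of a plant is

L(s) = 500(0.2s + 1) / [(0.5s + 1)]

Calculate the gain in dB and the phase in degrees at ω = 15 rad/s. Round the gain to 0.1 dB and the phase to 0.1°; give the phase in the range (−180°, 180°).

46.4 dB, -10.8°

At ω = 15 rad/s:
zero (1 + j15·0.2) = 1 + j3 → |·| ≈ 3.1623, ∠ ≈ 71.57°
pole (1 + j15·0.5) = 1 + j7.5 → |·| ≈ 7.5664, ∠ ≈ 82.41°
|L| = 500 · 3.1623 / (7.5664) ≈ 208.97
Gain = 20 log₁₀(208.97) ≈ 46.40 dB
∠L = (71.57°) − (82.41°) = -10.84°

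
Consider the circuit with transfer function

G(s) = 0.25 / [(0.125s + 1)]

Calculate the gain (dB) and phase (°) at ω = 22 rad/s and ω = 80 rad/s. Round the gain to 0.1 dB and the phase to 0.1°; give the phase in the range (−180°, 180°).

ω = 22: -21.4 dB, -70.0°; ω = 80: -32.1 dB, -84.3°

At ω = 22 rad/s:
pole (1 + j22·0.125) = 1 + j2.75 → |·| ≈ 2.9262, ∠ ≈ 70.02°
|G| = 0.25 · 1 / (2.9262) ≈ 0.085435
Gain = 20 log₁₀(0.085435) ≈ -21.37 dB
∠G = (0°) − (70.02°) = -70.02°

At ω = 80 rad/s:
pole (1 + j80·0.125) = 1 + j10 → |·| ≈ 10.05, ∠ ≈ 84.29°
|G| = 0.25 · 1 / (10.05) ≈ 0.024876
Gain = 20 log₁₀(0.024876) ≈ -32.08 dB
∠G = (0°) − (84.29°) = -84.29°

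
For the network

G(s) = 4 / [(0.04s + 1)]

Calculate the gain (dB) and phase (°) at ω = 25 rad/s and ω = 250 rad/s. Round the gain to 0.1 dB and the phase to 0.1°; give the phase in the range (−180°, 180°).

ω = 25: 9.0 dB, -45.0°; ω = 250: -8.0 dB, -84.3°

At ω = 25 rad/s:
pole (1 + j25·0.04) = 1 + j1 → |·| ≈ 1.4142, ∠ ≈ 45.00°
|G| = 4 · 1 / (1.4142) ≈ 2.8285
Gain = 20 log₁₀(2.8285) ≈ 9.03 dB
∠G = (0°) − (45.00°) = -45.00°

At ω = 250 rad/s:
pole (1 + j250·0.04) = 1 + j10 → |·| ≈ 10.05, ∠ ≈ 84.29°
|G| = 4 · 1 / (10.05) ≈ 0.39801
Gain = 20 log₁₀(0.39801) ≈ -8.00 dB
∠G = (0°) − (84.29°) = -84.29°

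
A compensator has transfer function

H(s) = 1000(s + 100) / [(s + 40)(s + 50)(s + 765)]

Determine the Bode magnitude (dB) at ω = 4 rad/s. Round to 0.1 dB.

At s = jω = j4:
zero (s+100): 100 + j4 → |·| = √(100²+4²) = √10016 ≈ 100.08, ∠ = arctan(4/100) ≈ 2.29°
pole (s+40): 40 + j4 → |·| = √(40²+4²) = √1616 ≈ 40.2, ∠ = arctan(4/40) ≈ 5.71°
pole (s+50): 50 + j4 → |·| = √(50²+4²) = √2516 ≈ 50.16, ∠ = arctan(4/50) ≈ 4.57°
pole (s+765): 765 + j4 → |·| = √(765²+4²) = √585241 ≈ 765.01, ∠ = arctan(4/765) ≈ 0.30°
|H| = 1000 · 100.08 / 1.5426e+06 ≈ 0.064877
Gain = 20 log₁₀(0.064877) ≈ -23.76 dB

-23.8 dB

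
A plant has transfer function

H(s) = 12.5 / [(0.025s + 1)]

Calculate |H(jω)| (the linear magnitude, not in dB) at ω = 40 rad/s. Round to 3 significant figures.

At ω = 40 rad/s:
pole (1 + j40·0.025) = 1 + j1 → |·| ≈ 1.4142, ∠ ≈ 45.00°
|H| = 12.5 · 1 / (1.4142) ≈ 8.8389

8.84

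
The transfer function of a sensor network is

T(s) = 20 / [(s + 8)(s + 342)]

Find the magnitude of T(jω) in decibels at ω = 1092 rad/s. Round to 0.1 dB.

At s = jω = j1092:
pole (s+8): 8 + j1092 → |·| = √(8²+1092²) = √1192528 ≈ 1092, ∠ = arctan(1092/8) ≈ 89.58°
pole (s+342): 342 + j1092 → |·| = √(342²+1092²) = √1309428 ≈ 1144.3, ∠ = arctan(1092/342) ≈ 72.61°
|T| = 20 / 1.2496e+06 ≈ 1.6005e-05
Gain = 20 log₁₀(1.6005e-05) ≈ -95.91 dB

-95.9 dB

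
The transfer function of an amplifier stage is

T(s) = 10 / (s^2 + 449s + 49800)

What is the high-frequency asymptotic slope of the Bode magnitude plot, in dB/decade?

Each pole contributes −20 dB/decade at high frequency; each zero contributes +20 dB/decade.
Net: 0 zero(s) − 2 pole(s) → -40 dB/decade.

-40 dB/decade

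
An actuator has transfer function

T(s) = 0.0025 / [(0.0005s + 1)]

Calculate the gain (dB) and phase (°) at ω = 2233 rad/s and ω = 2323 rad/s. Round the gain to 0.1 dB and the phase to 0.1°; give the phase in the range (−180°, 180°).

ω = 2233: -55.6 dB, -48.2°; ω = 2323: -55.8 dB, -49.3°

At ω = 2233 rad/s:
pole (1 + j2233·0.0005) = 1 + j1.1165 → |·| ≈ 1.4989, ∠ ≈ 48.15°
|T| = 0.0025 · 1 / (1.4989) ≈ 0.0016679
Gain = 20 log₁₀(0.0016679) ≈ -55.56 dB
∠T = (0°) − (48.15°) = -48.15°

At ω = 2323 rad/s:
pole (1 + j2323·0.0005) = 1 + j1.1615 → |·| ≈ 1.5327, ∠ ≈ 49.27°
|T| = 0.0025 · 1 / (1.5327) ≈ 0.0016311
Gain = 20 log₁₀(0.0016311) ≈ -55.75 dB
∠T = (0°) − (49.27°) = -49.27°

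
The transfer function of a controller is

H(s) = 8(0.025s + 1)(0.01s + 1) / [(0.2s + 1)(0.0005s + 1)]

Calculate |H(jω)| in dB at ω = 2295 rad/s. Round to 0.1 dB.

At ω = 2295 rad/s:
zero (1 + j2295·0.025) = 1 + j57.375 → |·| ≈ 57.384, ∠ ≈ 89.00°
zero (1 + j2295·0.01) = 1 + j22.95 → |·| ≈ 22.972, ∠ ≈ 87.51°
pole (1 + j2295·0.2) = 1 + j459 → |·| ≈ 459, ∠ ≈ 89.88°
pole (1 + j2295·0.0005) = 1 + j1.1475 → |·| ≈ 1.5221, ∠ ≈ 48.93°
|H| = 8 · 57.384 · 22.972 / (459 · 1.5221) ≈ 15.095
Gain = 20 log₁₀(15.095) ≈ 23.58 dB

23.6 dB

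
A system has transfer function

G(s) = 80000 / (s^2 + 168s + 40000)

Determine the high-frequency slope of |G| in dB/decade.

-40 dB/decade

Each pole contributes −20 dB/decade at high frequency; each zero contributes +20 dB/decade.
Net: 0 zero(s) − 2 pole(s) → -40 dB/decade.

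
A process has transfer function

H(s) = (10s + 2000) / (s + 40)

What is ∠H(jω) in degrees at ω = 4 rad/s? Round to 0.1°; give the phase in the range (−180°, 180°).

Substitute s = j4:
Numerator: 10(j4) + 2000 = 2000 + j40
Denominator: (j4) + 40 = 40 + j4
|N| = √(2000² + 40²) ≈ 2000.4, ∠N ≈ 1.15°
|D| = √(40² + 4²) ≈ 40.2, ∠D ≈ 5.71°
∠H = 1.15° − 5.71° = -4.56°

-4.6°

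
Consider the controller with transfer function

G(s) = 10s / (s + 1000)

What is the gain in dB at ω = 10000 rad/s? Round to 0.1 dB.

20.0 dB

At s = jω = j10000:
zero at origin: s = j10000 → |·| = 10000, ∠ = 90.00°
pole (s+1000): 1000 + j10000 → |·| = √(1000²+10000²) = √101000000 ≈ 10050, ∠ = arctan(10000/1000) ≈ 84.29°
|G| = 10 · 10000 / 10050 ≈ 9.9502
Gain = 20 log₁₀(9.9502) ≈ 19.96 dB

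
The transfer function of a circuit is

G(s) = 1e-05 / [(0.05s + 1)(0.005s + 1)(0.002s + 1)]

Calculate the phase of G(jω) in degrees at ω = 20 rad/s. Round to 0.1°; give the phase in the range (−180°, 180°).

-53.0°

At ω = 20 rad/s:
pole (1 + j20·0.05) = 1 + j1 → |·| ≈ 1.4142, ∠ ≈ 45.00°
pole (1 + j20·0.005) = 1 + j0.1 → |·| ≈ 1.005, ∠ ≈ 5.71°
pole (1 + j20·0.002) = 1 + j0.04 → |·| ≈ 1.0008, ∠ ≈ 2.29°
∠G = (0°) − (45.00° + 5.71° + 2.29°) = -53.00°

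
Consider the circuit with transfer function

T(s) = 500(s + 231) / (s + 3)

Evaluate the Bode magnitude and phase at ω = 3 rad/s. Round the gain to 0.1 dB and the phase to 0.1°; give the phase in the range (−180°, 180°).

At s = jω = j3:
zero (s+231): 231 + j3 → |·| = √(231²+3²) = √53370 ≈ 231.02, ∠ = arctan(3/231) ≈ 0.74°
pole (s+3): 3 + j3 → |·| = √(3²+3²) = √18 ≈ 4.2426, ∠ = arctan(3/3) ≈ 45.00°
|T| = 500 · 231.02 / 4.2426 ≈ 27226
Gain = 20 log₁₀(27226) ≈ 88.70 dB
∠T = 0.74° − 45.00° = -44.26°

88.7 dB, -44.3°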